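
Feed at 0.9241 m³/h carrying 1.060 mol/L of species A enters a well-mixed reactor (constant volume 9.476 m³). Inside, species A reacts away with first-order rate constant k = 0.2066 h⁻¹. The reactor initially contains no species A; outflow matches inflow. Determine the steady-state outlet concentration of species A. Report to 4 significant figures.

0.3399 mol/L

Species balance: V dC/dt = Q C_in − Q C − k V C.
Steady state (dC/dt = 0): C_ss = Q C_in/(Q + kV) = C_in/(1 + kV/Q).
C_ss = 0.9241·1.060/(0.9241 + 0.2066·9.476) = 0.979546/2.88184 = 0.339903 mol/L.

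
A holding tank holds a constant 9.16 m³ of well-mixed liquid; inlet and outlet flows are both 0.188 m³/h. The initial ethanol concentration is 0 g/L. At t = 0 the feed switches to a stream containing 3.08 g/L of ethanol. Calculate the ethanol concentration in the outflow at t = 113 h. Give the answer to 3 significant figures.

2.78 g/L

Mass balance on the solute (V constant): V dC/dt = Q(C_in − C).
So dC/dt = (C_in − C)/τ with τ = V/Q = 9.16/0.188 = 48.723 h.
Integrating: C(t) = C_in + (C₀ − C_in) e^(−t/τ).
C(113) = 3.08 + (0 − 3.08)·e^(−113/48.723) = 3.08 + (-3.0800)·0.098351 = 2.7771 g/L.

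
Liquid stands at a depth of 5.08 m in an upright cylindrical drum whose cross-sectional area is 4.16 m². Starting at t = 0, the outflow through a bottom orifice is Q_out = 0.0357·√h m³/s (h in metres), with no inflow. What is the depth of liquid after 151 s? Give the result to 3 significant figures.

2.58 m

Unsteady balance on liquid volume: A dh/dt = −0.0357 √h.
∫ h^(−1/2) dh = −(0.0357/A) ∫ dt, giving 2√h = 2√h₀ − (0.0357/A) t.
√h = √5.08 − 0.0357·151/(2·4.16) = 2.2539 − 0.64792 = 1.6060.
h = 1.6060² = 2.5791 m.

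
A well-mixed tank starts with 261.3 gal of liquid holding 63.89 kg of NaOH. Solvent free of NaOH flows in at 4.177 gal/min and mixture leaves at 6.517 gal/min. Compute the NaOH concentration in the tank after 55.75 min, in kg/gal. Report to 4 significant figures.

Total volume: dV/dt = Q_in − Q_out = -2.34000 gal/min, so V(t) = 261.3 − 2.34000 t and V(55.75) = 130.845 gal.
Solute balance: dm/dt = 0 − Q_out C = −Q_out m/V(t).
Separate: dm/m = −Q_out dt/V(t) ⇒ ln(m/m₀) = −(Q_out/(Q_in−Q_out)) ln(V/V₀).
m = m₀ (V₀/V)^(Q_out/(Q_in−Q_out)) = 63.89 × (261.3/130.845)^(-2.78504) = 9.30798 kg.
C = m/V = 9.30798/130.845 = 0.0711374 kg/gal.

0.07114 kg/gal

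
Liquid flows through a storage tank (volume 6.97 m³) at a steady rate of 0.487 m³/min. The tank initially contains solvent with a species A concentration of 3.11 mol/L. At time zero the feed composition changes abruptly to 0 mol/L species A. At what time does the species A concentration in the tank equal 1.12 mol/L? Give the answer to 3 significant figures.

Species balance: V dC/dt = Q(C_in − C) ⇒ τ = V/Q = 14.312 min.
C(t) = C_in + (C₀ − C_in) e^(−t/τ). Set C = 1.12 and solve for t:
e^(−t/τ) = (C − C_in)/(C₀ − C_in) = (1.12 − 0)/(3.11 − 0) = 0.36013
t = −τ ln(…) = 14.312 × 1.0213 = 14.617 min.

14.6 min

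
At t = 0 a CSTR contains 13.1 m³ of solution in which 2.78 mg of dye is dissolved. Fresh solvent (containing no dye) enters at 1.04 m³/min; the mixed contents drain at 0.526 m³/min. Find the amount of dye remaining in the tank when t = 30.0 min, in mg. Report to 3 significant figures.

1.25 mg

Let m(t) be the amount of dye. Volume: V(t) = V₀ + (Q_in − Q_out) t = 13.1 + 0.51400 t; V(30.0) = 28.520 m³.
Solute balance: dm/dt = 0 − Q_out C = −Q_out m/V(t).
Separate: dm/m = −Q_out dt/V(t) ⇒ ln(m/m₀) = −(Q_out/(Q_in−Q_out)) ln(V/V₀).
m = m₀ (V₀/V)^(Q_out/(Q_in−Q_out)) = 2.78 × (13.1/28.520)^(1.0233) = 1.2539 mg.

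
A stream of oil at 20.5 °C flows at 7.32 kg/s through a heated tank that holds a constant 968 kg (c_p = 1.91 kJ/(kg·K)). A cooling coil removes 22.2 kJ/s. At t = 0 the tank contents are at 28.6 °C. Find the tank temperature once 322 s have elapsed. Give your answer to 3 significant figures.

19.8 °C

M c_p dT/dt = ṁ c_p (T_in − T) − Q̇.
Rearrange: dT/dt = (T_ss − T)/τ with τ = M/ṁ = 132.24 s and T_ss = T_in − Q̇/(ṁ c_p) = 18.912 °C.
Integrating: T(t) = T_ss + (T₀ − T_ss) e^(−t/τ).
T(322) = 18.912 + (9.6878)·e^(−322/132.24) = 18.912 + (9.6878)·0.087601 = 19.761 °C.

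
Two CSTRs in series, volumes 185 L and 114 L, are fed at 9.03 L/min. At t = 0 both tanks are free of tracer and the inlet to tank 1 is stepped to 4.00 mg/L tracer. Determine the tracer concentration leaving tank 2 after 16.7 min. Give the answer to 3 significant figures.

1.10 mg/L

Species balance on tank i: dCᵢ/dt = (Cᵢ₋₁ − Cᵢ)/τᵢ with τᵢ = Vᵢ/Q.
τ₁ = 185/9.03 = 20.487 min; τ₂ = 114/9.03 = 12.625 min.
Solving the cascade with C₁(0)=C₂(0)=0 gives C₂(t) = C_in[1 − (τ₁ e^(−t/τ₁) − τ₂ e^(−t/τ₂))/(τ₁ − τ₂)].
At t = 16.7: e^(−t/τ₁) = 0.44258, e^(−t/τ₂) = 0.26638.
C₂ = 4.00·[1 − (20.487·0.44258 − 12.625·0.26638)/(7.8627)] = 4.00·0.27452 = 1.0981 mg/L.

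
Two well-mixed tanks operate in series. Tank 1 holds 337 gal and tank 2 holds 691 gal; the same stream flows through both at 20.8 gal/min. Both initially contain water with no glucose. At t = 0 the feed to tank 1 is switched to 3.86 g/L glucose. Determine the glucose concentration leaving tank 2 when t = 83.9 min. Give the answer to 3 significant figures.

3.28 g/L

Time constants: τᵢ = Vᵢ/Q for each well-mixed tank.
τ₁ = 337/20.8 = 16.202 min; τ₂ = 691/20.8 = 33.221 min.
Solving the cascade with C₁(0)=C₂(0)=0 gives C₂(t) = C_in[1 − (τ₁ e^(−t/τ₁) − τ₂ e^(−t/τ₂))/(τ₁ − τ₂)].
At t = 83.9: e^(−t/τ₁) = 0.0056370, e^(−t/τ₂) = 0.080018.
C₂ = 3.86·[1 − (16.202·0.0056370 − 33.221·0.080018)/(-17.019)] = 3.86·0.84917 = 3.2778 g/L.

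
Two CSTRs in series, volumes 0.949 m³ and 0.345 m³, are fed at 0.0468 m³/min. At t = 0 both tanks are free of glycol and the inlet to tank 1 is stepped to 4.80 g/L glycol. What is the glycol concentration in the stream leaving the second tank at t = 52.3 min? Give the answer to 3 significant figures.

4.23 g/L

Species balance on tank i: dCᵢ/dt = (Cᵢ₋₁ − Cᵢ)/τᵢ with τᵢ = Vᵢ/Q.
τ₁ = 0.949/0.0468 = 20.278 min; τ₂ = 0.345/0.0468 = 7.3718 min.
Tank 1: C₁ = C_in(1 − e^(−t/τ₁)). Tank 2 (τ₁ ≠ τ₂): C₂ = C_in[1 − (τ₁ e^(−t/τ₁) − τ₂ e^(−t/τ₂))/(τ₁ − τ₂)].
At t = 52.3: e^(−t/τ₁) = 0.075836, e^(−t/τ₂) = 0.00082957.
C₂ = 4.80·[1 − (20.278·0.075836 − 7.3718·0.00082957)/(12.906)] = 4.80·0.88132 = 4.2303 g/L.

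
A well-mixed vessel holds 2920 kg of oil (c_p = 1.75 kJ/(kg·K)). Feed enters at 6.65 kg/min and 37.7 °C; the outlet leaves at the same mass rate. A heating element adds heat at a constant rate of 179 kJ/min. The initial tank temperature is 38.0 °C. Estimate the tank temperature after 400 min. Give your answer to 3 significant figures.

M c_p dT/dt = ṁ c_p (T_in − T) + Q̇.
τ = M/ṁ = 439.10 min; T_ss = T_in + Q̇/(ṁ c_p) = 37.7 + 179/(6.65·1.75) = 53.081 °C.
T approaches T_ss exponentially: T(t) = T_ss + (T₀ − T_ss) e^(−t/τ).
T(400) = 53.081 + (-15.081)·e^(−400/439.10) = 53.081 + (-15.081)·0.40214 = 47.017 °C.

47.0 °C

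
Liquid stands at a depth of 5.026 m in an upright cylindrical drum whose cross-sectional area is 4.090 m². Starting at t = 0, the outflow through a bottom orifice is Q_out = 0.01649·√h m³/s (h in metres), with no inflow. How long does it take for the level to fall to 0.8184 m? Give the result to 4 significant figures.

A dh/dt = −Q_out = −0.01649 √h.
∫ h^(−1/2) dh = −(0.01649/A) ∫ dt, giving 2√h = 2√h₀ − (0.01649/A) t.
t = 2A(√h₀ − √h)/0.01649 = 2·4.090·(√5.026 − √0.8184)/0.01649
  = 8.18000 × (2.24187 − 0.904655) / 0.01649 = 663.339 s.

663.3 s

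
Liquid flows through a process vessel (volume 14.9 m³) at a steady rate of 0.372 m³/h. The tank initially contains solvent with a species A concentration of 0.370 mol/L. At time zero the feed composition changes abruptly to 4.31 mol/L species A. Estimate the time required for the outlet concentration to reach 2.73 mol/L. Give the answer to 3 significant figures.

Accumulation = in − out for the solute gives V dC/dt = Q(C_in − C), so τ = V/Q = 40.054 h.
C(t) = C_in + (C₀ − C_in) e^(−t/τ). Set C = 2.73 and solve for t:
e^(−t/τ) = (C − C_in)/(C₀ − C_in) = (2.73 − 4.31)/(0.370 − 4.31) = 0.40102
t = −τ ln(…) = 40.054 × 0.91376 = 36.599 h.

36.6 h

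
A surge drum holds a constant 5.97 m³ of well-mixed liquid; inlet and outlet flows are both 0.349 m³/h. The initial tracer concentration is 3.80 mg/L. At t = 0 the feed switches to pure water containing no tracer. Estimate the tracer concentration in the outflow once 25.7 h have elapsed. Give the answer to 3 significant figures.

Species balance on the tank: V dC/dt = Q(C_in − C).
So dC/dt = (C_in − C)/τ with τ = V/Q = 5.97/0.349 = 17.106 h.
Solution: C(t) = C_in + (C₀ − C_in) e^(−t/τ).
C(25.7) = 0 + (3.80 − 0)·e^(−25.7/17.106) = 0 + (3.8000)·0.22260 = 0.84587 mg/L.

0.846 mg/L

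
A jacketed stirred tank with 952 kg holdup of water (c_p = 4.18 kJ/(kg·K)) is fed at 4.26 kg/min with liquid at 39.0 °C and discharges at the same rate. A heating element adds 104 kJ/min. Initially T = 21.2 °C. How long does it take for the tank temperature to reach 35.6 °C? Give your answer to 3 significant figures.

210 min

First-law balance (no shaft work): M c_p dT/dt = ṁ c_p (T_in − T) + 104.
τ = M/ṁ = 223.47 min; T_ss = T_in + Q̇/(ṁ c_p) = 44.840 °C.
T(t) = T_ss + (T₀ − T_ss) e^(−t/τ). Set T = 35.6:
e^(−t/τ) = (35.6 − 44.840)/(21.2 − 44.840) = 0.39087
t = −223.47 · ln(0.39087) = 209.92 min.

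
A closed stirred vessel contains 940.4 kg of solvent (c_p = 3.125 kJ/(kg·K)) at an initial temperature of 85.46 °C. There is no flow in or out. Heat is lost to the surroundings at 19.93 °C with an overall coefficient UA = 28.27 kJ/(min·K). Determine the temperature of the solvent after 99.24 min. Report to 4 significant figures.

45.16 °C

Lumped-capacitance energy balance: M c_p dT/dt = UA(T_amb − T).
dT/dt = (T_ss − T)/τ with T_ss = T_amb = 19.9300 °C, τ = M c_p/UA = 940.4·3.125/28.27 = 103.953 min.
Solution: T(t) = T_ss + (T₀ − T_ss) e^(−t/τ).
T(99.24) = 19.9300 + (65.5300)·0.384942 = 45.1552 °C.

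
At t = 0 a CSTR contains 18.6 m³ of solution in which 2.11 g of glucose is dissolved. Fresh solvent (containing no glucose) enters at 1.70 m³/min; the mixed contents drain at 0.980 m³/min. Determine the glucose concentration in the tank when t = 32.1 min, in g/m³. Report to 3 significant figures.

Let m(t) be the amount of glucose. Volume: V(t) = V₀ + (Q_in − Q_out) t = 18.6 + 0.72000 t; V(32.1) = 41.712 m³.
Solute balance: dm/dt = 0 − Q_out C = −Q_out m/V(t).
Separate: dm/m = −Q_out dt/V(t) ⇒ ln(m/m₀) = −(Q_out/(Q_in−Q_out)) ln(V/V₀).
m = m₀ (V₀/V)^(Q_out/(Q_in−Q_out)) = 2.11 × (18.6/41.712)^(1.3611) = 0.70287 g.
C = m/V = 0.70287/41.712 = 0.016851 g/m³.

0.0169 g/m³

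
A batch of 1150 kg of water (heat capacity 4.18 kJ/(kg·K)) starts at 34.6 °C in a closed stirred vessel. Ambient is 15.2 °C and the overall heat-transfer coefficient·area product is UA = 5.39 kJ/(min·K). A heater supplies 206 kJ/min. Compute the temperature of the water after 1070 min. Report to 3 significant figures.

Heat balance on the well-mixed liquid: M c_p dT/dt = −UA(T − T_amb) + Q̇.
dT/dt = (T_ss − T)/τ with T_ss = T_amb + Q̇/UA = 15.2 + 206/5.39 = 53.419 °C, τ = M c_p/UA = 1150·4.18/5.39 = 891.84 min.
Integrating: T(t) = T_ss + (T₀ − T_ss) e^(−t/τ).
T(1070) = 53.419 + (-18.819)·0.30126 = 47.749 °C.

47.7 °C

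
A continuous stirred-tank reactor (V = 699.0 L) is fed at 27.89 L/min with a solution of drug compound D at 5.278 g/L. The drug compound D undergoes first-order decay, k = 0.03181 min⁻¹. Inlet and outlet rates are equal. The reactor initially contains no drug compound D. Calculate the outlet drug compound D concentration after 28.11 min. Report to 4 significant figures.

V dC/dt = Q(C_in − C) − k V C.
dC/dt = (Q/V) C_in − (Q/V + k) C; effective rate a = Q/V + k = 0.0398999 + 0.03181 = 0.0717099 min⁻¹.
C_ss = Q C_in/(Q + kV) = 2.93672 g/L; C(t) = C_ss + (C₀ − C_ss) e^(−a t).
C(28.11) = 2.93672 + (-2.93672)·e^(−0.0717099·28.11) = 2.93672 + (-2.93672)·0.133219 = 2.54549 g/L.

2.545 g/L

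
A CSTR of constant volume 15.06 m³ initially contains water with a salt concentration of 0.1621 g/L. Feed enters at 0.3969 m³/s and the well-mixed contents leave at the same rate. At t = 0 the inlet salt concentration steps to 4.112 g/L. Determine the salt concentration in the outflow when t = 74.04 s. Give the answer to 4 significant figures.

3.551 g/L

Accumulation = in − out for the solute gives V dC/dt = Q(C_in − C).
Rewrite as dC/dt + C/τ = C_in/τ, τ = V/Q = 37.9441 s.
C approaches C_in exponentially: C(t) = C_in + (C₀ − C_in) e^(−t/τ).
C(74.04) = 4.112 + (0.1621 − 4.112)·e^(−74.04/37.9441) = 4.112 + (-3.94990)·0.142090 = 3.55076 g/L.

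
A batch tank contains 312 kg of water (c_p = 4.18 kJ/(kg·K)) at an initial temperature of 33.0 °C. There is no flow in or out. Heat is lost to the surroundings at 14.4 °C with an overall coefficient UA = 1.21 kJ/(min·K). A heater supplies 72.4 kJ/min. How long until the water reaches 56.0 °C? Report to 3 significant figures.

M c_p dT/dt = −UA(T − T_amb) + Q̇.
τ = M c_p/UA = 1077.8 min; T_ss = T_amb + Q̇/UA = 14.4 + 72.4/1.21 = 74.235 °C.
T(t) = T_ss + (T₀ − T_ss)e^(−t/τ); set T = 56.0:
t = −τ ln[(T − T_ss)/(T₀ − T_ss)] = −1077.8 · ln(0.44222) = 879.45 min.

879 min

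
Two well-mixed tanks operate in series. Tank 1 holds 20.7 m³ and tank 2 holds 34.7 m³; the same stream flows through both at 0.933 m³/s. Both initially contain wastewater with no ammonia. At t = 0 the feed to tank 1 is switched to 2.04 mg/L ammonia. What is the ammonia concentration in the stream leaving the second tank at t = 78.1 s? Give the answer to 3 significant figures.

1.51 mg/L

Each tank obeys Vᵢ dCᵢ/dt = Q(Cᵢ₋₁ − Cᵢ), so τᵢ = Vᵢ/Q.
τ₁ = 20.7/0.933 = 22.186 s; τ₂ = 34.7/0.933 = 37.192 s.
Tank 1: C₁ = C_in(1 − e^(−t/τ₁)). Tank 2 (τ₁ ≠ τ₂): C₂ = C_in[1 − (τ₁ e^(−t/τ₁) − τ₂ e^(−t/τ₂))/(τ₁ − τ₂)].
At t = 78.1: e^(−t/τ₁) = 0.029595, e^(−t/τ₂) = 0.12247.
C₂ = 2.04·[1 − (22.186·0.029595 − 37.192·0.12247)/(-15.005)] = 2.04·0.74022 = 1.5100 mg/L.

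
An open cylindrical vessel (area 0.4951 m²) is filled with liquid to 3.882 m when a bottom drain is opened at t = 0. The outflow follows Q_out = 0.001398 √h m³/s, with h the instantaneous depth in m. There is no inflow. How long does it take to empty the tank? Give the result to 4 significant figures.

1396 s

Mass balance (ρ constant): A dh/dt = −0.001398 √h.
Separate and integrate: 2(√h − √h₀) = −(0.001398/A) t.
Set h = 0: 2√h₀ = (0.001398/A) t_empty ⇒ t_empty = 2A√h₀/0.001398.
t_empty = 2·0.4951·√3.882/0.001398 = 0.990200·1.97028/0.001398 = 1395.54 s.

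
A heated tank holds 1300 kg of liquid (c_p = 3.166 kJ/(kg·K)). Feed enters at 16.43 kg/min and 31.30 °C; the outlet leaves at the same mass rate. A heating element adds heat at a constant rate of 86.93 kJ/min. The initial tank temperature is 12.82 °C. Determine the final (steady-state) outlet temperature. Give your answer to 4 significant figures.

M c_p dT/dt = ṁ c_p (T_in − T) + Q̇.
At steady state dT/dt = 0 ⇒ T_ss = T_in + Q̇/(ṁ c_p) = 31.30 + 86.93/(16.43·3.166) = 32.9712 °C.

32.97 °C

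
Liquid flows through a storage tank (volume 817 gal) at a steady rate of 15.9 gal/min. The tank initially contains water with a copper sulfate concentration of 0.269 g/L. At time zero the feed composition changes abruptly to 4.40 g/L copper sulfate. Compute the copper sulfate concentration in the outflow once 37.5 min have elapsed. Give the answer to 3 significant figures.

Unsteady species balance (constant V, well mixed): V dC/dt = Q(C_in − C).
So dC/dt = (C_in − C)/τ with τ = V/Q = 817/15.9 = 51.384 min.
C approaches C_in exponentially: C(t) = C_in + (C₀ − C_in) e^(−t/τ).
C(37.5) = 4.40 + (0.269 − 4.40)·e^(−37.5/51.384) = 4.40 + (-4.1310)·0.48200 = 2.4088 g/L.

2.41 g/L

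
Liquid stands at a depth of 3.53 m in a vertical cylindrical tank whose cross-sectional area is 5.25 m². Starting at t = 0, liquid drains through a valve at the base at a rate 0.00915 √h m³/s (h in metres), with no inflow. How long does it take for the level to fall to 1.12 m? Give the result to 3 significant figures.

Volume balance on the tank: A dh/dt = −0.00915 √h.
Separate and integrate: 2(√h − √h₀) = −(0.00915/A) t.
t = 2A(√h₀ − √h)/0.00915 = 2·5.25·(√3.53 − √1.12)/0.00915
  = 10.500 × (1.8788 − 1.0583) / 0.00915 = 941.59 s.

942 s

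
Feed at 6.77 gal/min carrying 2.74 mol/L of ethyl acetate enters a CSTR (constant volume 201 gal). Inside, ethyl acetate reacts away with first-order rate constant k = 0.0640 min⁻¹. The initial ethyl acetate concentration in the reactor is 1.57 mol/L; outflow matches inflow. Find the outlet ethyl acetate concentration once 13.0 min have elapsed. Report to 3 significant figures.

Accumulation = in − out − consumed: V dC/dt = Q C_in − Q C − k V C.
This is linear with rate a = Q/V + k = 0.097682 min⁻¹.
C_ss = Q C_in/(Q + kV) = 0.94478 mol/L; C(t) = C_ss + (C₀ − C_ss) e^(−a t).
C(13.0) = 0.94478 + (0.62522)·e^(−0.097682·13.0) = 0.94478 + (0.62522)·0.28087 = 1.1204 mol/L.

1.12 mol/L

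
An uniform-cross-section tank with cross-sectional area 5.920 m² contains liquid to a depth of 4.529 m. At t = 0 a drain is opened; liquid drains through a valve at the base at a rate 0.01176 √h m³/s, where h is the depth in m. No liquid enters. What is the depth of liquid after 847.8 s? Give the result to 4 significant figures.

1.654 m

With no inflow, A dh/dt = −0.01176 √h.
∫ h^(−1/2) dh = −(0.01176/A) ∫ dt, giving 2√h = 2√h₀ − (0.01176/A) t.
√h = √4.529 − 0.01176·847.8/(2·5.920) = 2.12814 − 0.842072 = 1.28607.
h = 1.28607² = 1.65398 m.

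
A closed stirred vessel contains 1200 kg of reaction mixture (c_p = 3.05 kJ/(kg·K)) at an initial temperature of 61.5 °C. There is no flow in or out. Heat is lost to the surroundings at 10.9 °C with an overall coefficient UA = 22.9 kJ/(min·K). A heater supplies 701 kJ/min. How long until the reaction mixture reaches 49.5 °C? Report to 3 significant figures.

Energy balance: M c_p dT/dt = −UA(T − T_amb) + Q̇.
τ = M c_p/UA = 159.83 min; T_ss = T_amb + Q̇/UA = 10.9 + 701/22.9 = 41.511 °C.
T(t) = T_ss + (T₀ − T_ss)e^(−t/τ); set T = 49.5:
t = −τ ln[(T − T_ss)/(T₀ − T_ss)] = −159.83 · ln(0.39966) = 146.58 min.

147 min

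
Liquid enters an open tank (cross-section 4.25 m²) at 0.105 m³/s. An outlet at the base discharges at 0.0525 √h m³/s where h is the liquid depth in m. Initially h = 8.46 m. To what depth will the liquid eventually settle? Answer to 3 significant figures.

Level balance: A dh/dt = 0.105 − 0.0525 √h. Setting dh/dt = 0:
Q_in = 0.0525 √h_ss ⇒ √h_ss = 0.105/0.0525 = 2.0000.
h_ss = 2.0000² = 4.0000 m. (Since h₀ = 8.46 m > h_ss, the level will fall toward this value.)

4.00 m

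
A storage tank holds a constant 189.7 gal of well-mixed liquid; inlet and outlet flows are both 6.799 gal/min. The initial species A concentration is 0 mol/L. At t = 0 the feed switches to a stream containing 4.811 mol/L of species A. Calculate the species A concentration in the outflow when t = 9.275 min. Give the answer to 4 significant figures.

1.361 mol/L

Species balance on the tank: V dC/dt = Q(C_in − C).
So dC/dt = (C_in − C)/τ with τ = V/Q = 189.7/6.799 = 27.9012 min.
Integrating: C(t) = C_in + (C₀ − C_in) e^(−t/τ).
C(9.275) = 4.811 + (0 − 4.811)·e^(−9.275/27.9012) = 4.811 + (-4.81100)·0.717184 = 1.36063 mol/L.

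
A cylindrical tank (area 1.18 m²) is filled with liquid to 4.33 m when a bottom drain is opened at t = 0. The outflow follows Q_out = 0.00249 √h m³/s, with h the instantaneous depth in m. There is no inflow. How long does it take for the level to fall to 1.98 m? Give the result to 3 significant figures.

Unsteady balance on liquid volume: A dh/dt = −0.00249 √h.
∫ h^(−1/2) dh = −(0.00249/A) ∫ dt, giving 2√h = 2√h₀ − (0.00249/A) t.
t = 2A(√h₀ − √h)/0.00249 = 2·1.18·(√4.33 − √1.98)/0.00249
  = 2.3600 × (2.0809 − 1.4071) / 0.00249 = 638.57 s.

639 s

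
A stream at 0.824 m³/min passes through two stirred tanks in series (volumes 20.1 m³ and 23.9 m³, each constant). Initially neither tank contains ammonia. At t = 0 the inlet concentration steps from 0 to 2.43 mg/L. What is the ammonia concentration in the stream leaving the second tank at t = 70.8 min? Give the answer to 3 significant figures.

Time constants: τᵢ = Vᵢ/Q for each well-mixed tank.
τ₁ = 20.1/0.824 = 24.393 min; τ₂ = 23.9/0.824 = 29.005 min.
Solving the cascade with C₁(0)=C₂(0)=0 gives C₂(t) = C_in[1 − (τ₁ e^(−t/τ₁) − τ₂ e^(−t/τ₂))/(τ₁ − τ₂)].
At t = 70.8: e^(−t/τ₁) = 0.054889, e^(−t/τ₂) = 0.087076.
C₂ = 2.43·[1 − (24.393·0.054889 − 29.005·0.087076)/(-4.6117)] = 2.43·0.74267 = 1.8047 mg/L.

1.80 mg/L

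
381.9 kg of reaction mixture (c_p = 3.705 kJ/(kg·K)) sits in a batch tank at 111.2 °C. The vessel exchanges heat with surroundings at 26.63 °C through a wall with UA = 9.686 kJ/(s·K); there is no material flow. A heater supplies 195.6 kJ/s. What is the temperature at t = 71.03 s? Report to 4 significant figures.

Unsteady energy balance on the tank contents: M c_p dT/dt = −UA(T − T_amb) + Q̇.
dT/dt = (T_ss − T)/τ with T_ss = T_amb + Q̇/UA = 26.63 + 195.6/9.686 = 46.8241 °C, τ = M c_p/UA = 381.9·3.705/9.686 = 146.081 s.
Solution: T(t) = T_ss + (T₀ − T_ss) e^(−t/τ).
T(71.03) = 46.8241 + (64.3759)·0.614936 = 86.4111 °C.

86.41 °C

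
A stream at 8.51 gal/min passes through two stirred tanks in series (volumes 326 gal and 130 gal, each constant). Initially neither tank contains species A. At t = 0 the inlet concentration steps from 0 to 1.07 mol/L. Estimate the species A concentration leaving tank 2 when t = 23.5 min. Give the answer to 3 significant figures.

0.259 mol/L

Species balance on tank i: dCᵢ/dt = (Cᵢ₋₁ − Cᵢ)/τᵢ with τᵢ = Vᵢ/Q.
τ₁ = 326/8.51 = 38.308 min; τ₂ = 130/8.51 = 15.276 min.
Solving the cascade with C₁(0)=C₂(0)=0 gives C₂(t) = C_in[1 − (τ₁ e^(−t/τ₁) − τ₂ e^(−t/τ₂))/(τ₁ − τ₂)].
At t = 23.5: e^(−t/τ₁) = 0.54148, e^(−t/τ₂) = 0.21474.
C₂ = 1.07·[1 − (38.308·0.54148 − 15.276·0.21474)/(23.032)] = 1.07·0.24180 = 0.25873 mol/L.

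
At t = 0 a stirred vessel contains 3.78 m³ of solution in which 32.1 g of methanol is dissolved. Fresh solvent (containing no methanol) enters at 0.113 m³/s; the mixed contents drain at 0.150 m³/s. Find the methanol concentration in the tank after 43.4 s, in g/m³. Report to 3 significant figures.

1.57 g/m³

Let m(t) be the amount of methanol. Volume: V(t) = V₀ + (Q_in − Q_out) t = 3.78 − 0.037000 t; V(43.4) = 2.1742 m³.
Species balance (pure solvent in): dm/dt = −Q_out · m/V(t).
Separate: dm/m = −Q_out dt/V(t) ⇒ ln(m/m₀) = −(Q_out/(Q_in−Q_out)) ln(V/V₀).
m = m₀ (V₀/V)^(Q_out/(Q_in−Q_out)) = 32.1 × (3.78/2.1742)^(-4.0541) = 3.4100 g.
C = m/V = 3.4100/2.1742 = 1.5684 g/m³.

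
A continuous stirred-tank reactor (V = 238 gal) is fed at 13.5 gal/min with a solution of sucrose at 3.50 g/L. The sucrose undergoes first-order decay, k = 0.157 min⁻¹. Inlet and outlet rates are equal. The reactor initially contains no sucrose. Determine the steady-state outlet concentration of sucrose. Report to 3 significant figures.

0.929 g/L

Accumulation = in − out − consumed: V dC/dt = Q C_in − Q C − k V C.
Steady state (dC/dt = 0): C_ss = Q C_in/(Q + kV) = C_in/(1 + kV/Q).
C_ss = 13.5·3.50/(13.5 + 0.157·238) = 47.250/50.866 = 0.92891 g/L.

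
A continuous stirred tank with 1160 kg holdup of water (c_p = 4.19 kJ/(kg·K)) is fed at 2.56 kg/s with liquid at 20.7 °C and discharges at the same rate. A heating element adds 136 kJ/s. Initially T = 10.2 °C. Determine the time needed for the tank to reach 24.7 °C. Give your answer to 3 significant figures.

445 s

M c_p dT/dt = ṁ c_p (T_in − T) + Q̇.
τ = M/ṁ = 453.12 s; T_ss = T_in + Q̇/(ṁ c_p) = 33.379 °C.
T(t) = T_ss + (T₀ − T_ss) e^(−t/τ). Set T = 24.7:
e^(−t/τ) = (24.7 − 33.379)/(10.2 − 33.379) = 0.37443
t = −453.12 · ln(0.37443) = 445.12 s.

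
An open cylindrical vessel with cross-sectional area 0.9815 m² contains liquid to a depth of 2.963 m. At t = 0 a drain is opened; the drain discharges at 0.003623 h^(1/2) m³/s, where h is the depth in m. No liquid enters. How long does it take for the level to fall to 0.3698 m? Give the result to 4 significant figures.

603.2 s

With no inflow, A dh/dt = −0.003623 √h.
Separate and integrate: 2(√h − √h₀) = −(0.003623/A) t.
t = 2A(√h₀ − √h)/0.003623 = 2·0.9815·(√2.963 − √0.3698)/0.003623
  = 1.96300 × (1.72134 − 0.608112) / 0.003623 = 603.163 s.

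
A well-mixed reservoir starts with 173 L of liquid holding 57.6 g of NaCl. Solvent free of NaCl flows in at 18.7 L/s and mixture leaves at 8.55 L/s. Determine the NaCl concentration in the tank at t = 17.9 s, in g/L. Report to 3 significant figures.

0.0887 g/L

Let m(t) be the amount of NaCl. Volume: V(t) = V₀ + (Q_in − Q_out) t = 173 + 10.150 t; V(17.9) = 354.68 L.
Species balance (pure solvent in): dm/dt = −Q_out · m/V(t).
dm/m = −Q_out dt/(V₀ + 10.150 t); integrating gives ln(m/m₀) = −(Q_out/(Q_in−Q_out)) ln(V/V₀).
m = m₀ (V₀/V)^(Q_out/(Q_in−Q_out)) = 57.6 × (173/354.68)^(0.84236) = 31.461 g.
C = m/V = 31.461/354.68 = 0.088702 g/L.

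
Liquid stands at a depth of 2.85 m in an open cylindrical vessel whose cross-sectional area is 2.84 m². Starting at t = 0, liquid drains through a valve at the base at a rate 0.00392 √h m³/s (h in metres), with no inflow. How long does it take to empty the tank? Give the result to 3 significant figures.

Accumulation of liquid (constant cross-section A): A dh/dt = −0.00392 √h.
Separate and integrate: 2(√h − √h₀) = −(0.00392/A) t.
Set h = 0: 2√h₀ = (0.00392/A) t_empty ⇒ t_empty = 2A√h₀/0.00392.
t_empty = 2·2.84·√2.85/0.00392 = 5.6800·1.6882/0.00392 = 2446.2 s.

2450 s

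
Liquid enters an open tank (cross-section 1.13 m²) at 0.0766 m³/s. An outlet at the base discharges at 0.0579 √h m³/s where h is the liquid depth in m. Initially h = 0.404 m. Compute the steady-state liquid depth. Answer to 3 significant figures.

Level balance: A dh/dt = 0.0766 − 0.0579 √h. Setting dh/dt = 0:
Q_in = 0.0579 √h_ss ⇒ √h_ss = 0.0766/0.0579 = 1.3230.
h_ss = 1.3230² = 1.7503 m. (Since h₀ = 0.404 m < h_ss, the level will rise toward this value.)

1.75 m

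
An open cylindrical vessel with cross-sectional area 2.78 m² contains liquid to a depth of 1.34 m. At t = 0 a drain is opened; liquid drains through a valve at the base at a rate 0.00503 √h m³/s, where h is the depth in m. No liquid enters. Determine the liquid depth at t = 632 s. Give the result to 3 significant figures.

Mass balance (ρ constant): A dh/dt = −0.00503 √h.
∫ h^(−1/2) dh = −(0.00503/A) ∫ dt, giving 2√h = 2√h₀ − (0.00503/A) t.
√h = √1.34 − 0.00503·632/(2·2.78) = 1.1576 − 0.57176 = 0.58583.
h = 0.58583² = 0.34319 m.

0.343 m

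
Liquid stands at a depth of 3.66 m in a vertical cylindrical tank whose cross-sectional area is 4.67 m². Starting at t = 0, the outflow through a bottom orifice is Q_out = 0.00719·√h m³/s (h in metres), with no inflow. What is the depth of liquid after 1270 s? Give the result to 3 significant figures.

0.875 m

A dh/dt = −Q_out = −0.00719 √h.
Separate and integrate: 2(√h − √h₀) = −(0.00719/A) t.
√h = √3.66 − 0.00719·1270/(2·4.67) = 1.9131 − 0.97766 = 0.93546.
h = 0.93546² = 0.87508 m.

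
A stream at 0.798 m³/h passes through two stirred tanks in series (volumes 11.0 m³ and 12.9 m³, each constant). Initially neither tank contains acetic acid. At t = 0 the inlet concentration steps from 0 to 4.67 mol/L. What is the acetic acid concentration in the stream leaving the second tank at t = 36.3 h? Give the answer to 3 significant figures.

Species balance on tank i: dCᵢ/dt = (Cᵢ₋₁ − Cᵢ)/τᵢ with τᵢ = Vᵢ/Q.
τ₁ = 11.0/0.798 = 13.784 h; τ₂ = 12.9/0.798 = 16.165 h.
Tank 1: C₁ = C_in(1 − e^(−t/τ₁)). Tank 2 (τ₁ ≠ τ₂): C₂ = C_in[1 − (τ₁ e^(−t/τ₁) − τ₂ e^(−t/τ₂))/(τ₁ − τ₂)].
At t = 36.3: e^(−t/τ₁) = 0.071834, e^(−t/τ₂) = 0.10587.
C₂ = 4.67·[1 − (13.784·0.071834 − 16.165·0.10587)/(-2.3810)] = 4.67·0.69707 = 3.2553 mol/L.

3.26 mol/L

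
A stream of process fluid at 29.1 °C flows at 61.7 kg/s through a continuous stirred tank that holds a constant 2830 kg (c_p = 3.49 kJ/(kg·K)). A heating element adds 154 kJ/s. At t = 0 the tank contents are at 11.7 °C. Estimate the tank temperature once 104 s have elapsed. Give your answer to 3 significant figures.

M c_p dT/dt = ṁ c_p (T_in − T) + Q̇.
τ = M/ṁ = 45.867 s; T_ss = T_in + Q̇/(ṁ c_p) = 29.1 + 154/(61.7·3.49) = 29.815 °C.
This is linear first-order; T(t) = T_ss + (T₀ − T_ss) e^(−t/τ).
T(104) = 29.815 + (-18.115)·e^(−104/45.867) = 29.815 + (-18.115)·0.10358 = 27.939 °C.

27.9 °C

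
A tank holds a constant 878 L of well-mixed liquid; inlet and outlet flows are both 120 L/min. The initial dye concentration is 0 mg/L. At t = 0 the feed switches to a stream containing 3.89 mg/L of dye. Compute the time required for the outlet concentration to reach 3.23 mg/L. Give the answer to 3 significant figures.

13.0 min

Accumulation = in − out for the solute gives V dC/dt = Q(C_in − C), so τ = V/Q = 7.3167 min.
C(t) = C_in + (C₀ − C_in) e^(−t/τ). Set C = 3.23 and solve for t:
e^(−t/τ) = (C − C_in)/(C₀ − C_in) = (3.23 − 3.89)/(0 − 3.89) = 0.16967
t = −τ ln(…) = 7.3167 × 1.7739 = 12.979 min.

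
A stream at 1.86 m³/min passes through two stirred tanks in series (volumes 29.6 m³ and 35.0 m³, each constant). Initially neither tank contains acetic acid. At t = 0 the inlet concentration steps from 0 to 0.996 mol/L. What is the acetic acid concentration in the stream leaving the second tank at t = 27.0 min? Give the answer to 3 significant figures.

0.459 mol/L

Each tank obeys Vᵢ dCᵢ/dt = Q(Cᵢ₋₁ − Cᵢ), so τᵢ = Vᵢ/Q.
τ₁ = 29.6/1.86 = 15.914 min; τ₂ = 35.0/1.86 = 18.817 min.
Tank 1: C₁ = C_in(1 − e^(−t/τ₁)). Tank 2 (τ₁ ≠ τ₂): C₂ = C_in[1 − (τ₁ e^(−t/τ₁) − τ₂ e^(−t/τ₂))/(τ₁ − τ₂)].
At t = 27.0: e^(−t/τ₁) = 0.18330, e^(−t/τ₂) = 0.23815.
C₂ = 0.996·[1 − (15.914·0.18330 − 18.817·0.23815)/(-2.9032)] = 0.996·0.46120 = 0.45936 mol/L.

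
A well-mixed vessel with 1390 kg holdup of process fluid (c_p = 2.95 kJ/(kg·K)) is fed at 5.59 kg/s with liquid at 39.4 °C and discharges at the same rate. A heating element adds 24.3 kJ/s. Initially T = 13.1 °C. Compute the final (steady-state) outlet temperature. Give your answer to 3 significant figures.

40.9 °C

Energy balance: M c_p dT/dt = ṁ c_p (T_in − T) + 24.3.
At steady state dT/dt = 0 ⇒ T_ss = T_in + Q̇/(ṁ c_p) = 39.4 + 24.3/(5.59·2.95) = 40.874 °C.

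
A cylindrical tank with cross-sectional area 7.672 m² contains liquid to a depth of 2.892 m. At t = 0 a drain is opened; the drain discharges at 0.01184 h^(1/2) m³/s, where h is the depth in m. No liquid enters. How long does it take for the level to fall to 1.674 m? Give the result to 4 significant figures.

A dh/dt = −Q_out = −0.01184 √h.
∫ h^(−1/2) dh = −(0.01184/A) ∫ dt, giving 2√h = 2√h₀ − (0.01184/A) t.
t = 2A(√h₀ − √h)/0.01184 = 2·7.672·(√2.892 − √1.674)/0.01184
  = 15.3440 × (1.70059 − 1.29383) / 0.01184 = 527.135 s.

527.1 s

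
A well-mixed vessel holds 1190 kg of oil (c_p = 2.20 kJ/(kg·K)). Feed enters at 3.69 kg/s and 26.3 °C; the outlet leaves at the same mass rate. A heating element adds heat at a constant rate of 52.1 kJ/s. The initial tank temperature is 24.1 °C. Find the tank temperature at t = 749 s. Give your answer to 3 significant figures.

31.9 °C

Energy balance: M c_p dT/dt = ṁ c_p (T_in − T) + 52.1.
Rearrange: dT/dt = (T_ss − T)/τ with τ = M/ṁ = 322.49 s and T_ss = T_in + Q̇/(ṁ c_p) = 32.718 °C.
This is linear first-order; T(t) = T_ss + (T₀ − T_ss) e^(−t/τ).
T(749) = 32.718 + (-8.6178)·e^(−749/322.49) = 32.718 + (-8.6178)·0.098025 = 31.873 °C.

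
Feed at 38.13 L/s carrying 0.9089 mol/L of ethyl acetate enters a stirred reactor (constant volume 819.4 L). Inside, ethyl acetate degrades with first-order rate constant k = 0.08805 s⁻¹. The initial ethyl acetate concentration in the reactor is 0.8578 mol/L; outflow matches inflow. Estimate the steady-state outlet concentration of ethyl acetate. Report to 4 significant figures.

0.3143 mol/L

Accumulation = in − out − consumed: V dC/dt = Q C_in − Q C − k V C.
At steady state: 0 = Q C_in − (Q + kV) C_ss, so C_ss = Q C_in/(Q + kV).
C_ss = 38.13·0.9089/(38.13 + 0.08805·819.4) = 34.6564/110.278 = 0.314263 mol/L.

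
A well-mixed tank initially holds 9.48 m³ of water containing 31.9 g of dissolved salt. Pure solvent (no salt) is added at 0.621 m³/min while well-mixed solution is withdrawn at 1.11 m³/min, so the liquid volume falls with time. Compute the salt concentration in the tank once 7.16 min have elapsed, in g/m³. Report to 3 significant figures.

1.87 g/m³

Total volume: dV/dt = Q_in − Q_out = -0.48900 m³/min, so V(t) = 9.48 − 0.48900 t and V(7.16) = 5.9788 m³.
No salt enters, so dm/dt = −Q_out · (m/V).
Separate: dm/m = −Q_out dt/V(t) ⇒ ln(m/m₀) = −(Q_out/(Q_in−Q_out)) ln(V/V₀).
m = m₀ (V₀/V)^(Q_out/(Q_in−Q_out)) = 31.9 × (9.48/5.9788)^(-2.2699) = 11.204 g.
C = m/V = 11.204/5.9788 = 1.8739 g/m³.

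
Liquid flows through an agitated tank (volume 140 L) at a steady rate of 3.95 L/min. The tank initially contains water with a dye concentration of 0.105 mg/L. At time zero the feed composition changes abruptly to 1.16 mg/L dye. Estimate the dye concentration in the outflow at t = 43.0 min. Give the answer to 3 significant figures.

Unsteady species balance (constant V, well mixed): V dC/dt = Q(C_in − C).
So dC/dt = (C_in − C)/τ with τ = V/Q = 140/3.95 = 35.443 min.
Solution: C(t) = C_in + (C₀ − C_in) e^(−t/τ).
C(43.0) = 1.16 + (0.105 − 1.16)·e^(−43.0/35.443) = 1.16 + (-1.0550)·0.29724 = 0.84641 mg/L.

0.846 mg/L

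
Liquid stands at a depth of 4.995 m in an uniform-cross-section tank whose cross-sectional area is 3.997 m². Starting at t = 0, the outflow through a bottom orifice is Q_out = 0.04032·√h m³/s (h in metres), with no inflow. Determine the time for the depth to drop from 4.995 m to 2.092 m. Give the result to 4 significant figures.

156.3 s

A dh/dt = −Q_out = −0.04032 √h.
∫ h^(−1/2) dh = −(0.04032/A) ∫ dt, giving 2√h = 2√h₀ − (0.04032/A) t.
t = 2A(√h₀ − √h)/0.04032 = 2·3.997·(√4.995 − √2.092)/0.04032
  = 7.99400 × (2.23495 − 1.44637) / 0.04032 = 156.346 s.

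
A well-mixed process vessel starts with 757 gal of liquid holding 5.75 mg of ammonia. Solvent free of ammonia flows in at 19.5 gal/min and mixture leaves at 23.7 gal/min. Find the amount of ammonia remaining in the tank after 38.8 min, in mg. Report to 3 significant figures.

Let m(t) be the amount of ammonia. Volume: V(t) = V₀ + (Q_in − Q_out) t = 757 − 4.2000 t; V(38.8) = 594.04 gal.
Solute balance: dm/dt = 0 − Q_out C = −Q_out m/V(t).
dm/m = −Q_out dt/(V₀ − 4.2000 t); integrating gives ln(m/m₀) = −(Q_out/(Q_in−Q_out)) ln(V/V₀).
m = m₀ (V₀/V)^(Q_out/(Q_in−Q_out)) = 5.75 × (757/594.04)^(-5.6429) = 1.4642 mg.

1.46 mg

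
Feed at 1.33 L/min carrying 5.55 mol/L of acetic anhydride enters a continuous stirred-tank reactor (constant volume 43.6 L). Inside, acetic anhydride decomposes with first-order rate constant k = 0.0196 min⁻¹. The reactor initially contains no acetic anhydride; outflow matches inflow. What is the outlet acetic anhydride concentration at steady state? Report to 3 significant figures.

3.38 mol/L

Species balance: V dC/dt = Q C_in − Q C − k V C.
At steady state: 0 = Q C_in − (Q + kV) C_ss, so C_ss = Q C_in/(Q + kV).
C_ss = 1.33·5.55/(1.33 + 0.0196·43.6) = 7.3815/2.1846 = 3.3789 mol/L.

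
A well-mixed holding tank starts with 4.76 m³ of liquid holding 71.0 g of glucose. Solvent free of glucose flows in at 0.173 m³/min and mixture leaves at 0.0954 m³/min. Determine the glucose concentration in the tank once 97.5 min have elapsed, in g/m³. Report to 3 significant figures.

Let m(t) be the amount of glucose. Volume: V(t) = V₀ + (Q_in − Q_out) t = 4.76 + 0.077600 t; V(97.5) = 12.326 m³.
Solute balance: dm/dt = 0 − Q_out C = −Q_out m/V(t).
Separate: dm/m = −Q_out dt/V(t) ⇒ ln(m/m₀) = −(Q_out/(Q_in−Q_out)) ln(V/V₀).
m = m₀ (V₀/V)^(Q_out/(Q_in−Q_out)) = 71.0 × (4.76/12.326)^(1.2294) = 22.042 g.
C = m/V = 22.042/12.326 = 1.7883 g/m³.

1.79 g/m³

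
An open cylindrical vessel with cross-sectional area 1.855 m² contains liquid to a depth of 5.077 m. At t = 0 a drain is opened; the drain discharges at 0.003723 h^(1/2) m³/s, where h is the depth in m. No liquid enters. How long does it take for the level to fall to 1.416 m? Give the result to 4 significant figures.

Mass balance (ρ constant): A dh/dt = −0.003723 √h.
Separate and integrate: 2(√h − √h₀) = −(0.003723/A) t.
t = 2A(√h₀ − √h)/0.003723 = 2·1.855·(√5.077 − √1.416)/0.003723
  = 3.71000 × (2.25322 − 1.18996) / 0.003723 = 1059.55 s.

1060 s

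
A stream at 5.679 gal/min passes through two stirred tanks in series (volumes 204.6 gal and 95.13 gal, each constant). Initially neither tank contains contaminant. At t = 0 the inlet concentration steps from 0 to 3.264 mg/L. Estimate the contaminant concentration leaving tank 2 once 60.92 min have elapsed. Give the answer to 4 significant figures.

Time constants: τᵢ = Vᵢ/Q for each well-mixed tank.
τ₁ = 204.6/5.679 = 36.0275 min; τ₂ = 95.13/5.679 = 16.7512 min.
Solving the cascade with C₁(0)=C₂(0)=0 gives C₂(t) = C_in[1 − (τ₁ e^(−t/τ₁) − τ₂ e^(−t/τ₂))/(τ₁ − τ₂)].
At t = 60.92: e^(−t/τ₁) = 0.184348, e^(−t/τ₂) = 0.0263376.
C₂ = 3.264·[1 − (36.0275·0.184348 − 16.7512·0.0263376)/(19.2763)] = 3.264·0.678341 = 2.21410 mg/L.

2.214 mg/L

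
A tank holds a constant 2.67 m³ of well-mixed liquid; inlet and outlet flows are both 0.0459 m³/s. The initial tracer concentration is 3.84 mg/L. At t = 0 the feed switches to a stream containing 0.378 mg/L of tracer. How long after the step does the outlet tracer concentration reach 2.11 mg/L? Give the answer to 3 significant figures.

40.3 s

Species balance: V dC/dt = Q(C_in − C) ⇒ τ = V/Q = 58.170 s.
C(t) = C_in + (C₀ − C_in) e^(−t/τ). Set C = 2.11 and solve for t:
e^(−t/τ) = (C − C_in)/(C₀ − C_in) = (2.11 − 0.378)/(3.84 − 0.378) = 0.50029
t = −τ ln(…) = 58.170 × 0.69257 = 40.287 s.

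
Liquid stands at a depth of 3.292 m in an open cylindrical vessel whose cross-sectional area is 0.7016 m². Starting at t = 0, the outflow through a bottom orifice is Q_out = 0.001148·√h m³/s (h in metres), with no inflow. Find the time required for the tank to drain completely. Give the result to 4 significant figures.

2218 s

A dh/dt = −Q_out = −0.001148 √h.
Separate and integrate: 2(√h − √h₀) = −(0.001148/A) t.
Set h = 0: 2√h₀ = (0.001148/A) t_empty ⇒ t_empty = 2A√h₀/0.001148.
t_empty = 2·0.7016·√3.292/0.001148 = 1.40320·1.81439/0.001148 = 2217.72 s.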